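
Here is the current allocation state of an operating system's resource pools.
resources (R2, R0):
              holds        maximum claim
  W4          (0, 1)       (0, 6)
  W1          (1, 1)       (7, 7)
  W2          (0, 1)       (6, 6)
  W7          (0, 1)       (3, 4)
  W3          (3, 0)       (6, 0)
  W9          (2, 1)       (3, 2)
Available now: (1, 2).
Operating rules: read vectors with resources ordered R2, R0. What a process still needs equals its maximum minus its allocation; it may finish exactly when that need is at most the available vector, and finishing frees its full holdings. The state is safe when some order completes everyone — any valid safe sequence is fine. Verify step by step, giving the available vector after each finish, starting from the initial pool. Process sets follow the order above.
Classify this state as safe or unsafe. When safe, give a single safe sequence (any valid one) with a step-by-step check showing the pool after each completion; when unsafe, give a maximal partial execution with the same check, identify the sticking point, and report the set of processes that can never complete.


The state is UNSAFE.
Key observation: even finishing W9, W3, W7 leaves just (6, 4) free — too little R0 for any of the remaining processes.
Going as far as possible: W9, W3, W7; after that, nothing fits. Walking it through:
  pool = (1, 2)
  W9: need (1, 1) fits (1, 2); releases (2, 1), pool now (3, 3)
  W3: need (3, 0) fits (3, 3); releases (3, 0), pool now (6, 3)
  W7: need (3, 3) fits (6, 3); releases (0, 1), pool now (6, 4)
  W4 still needs (0, 5) but only (6, 4) is free — short on R0
  W1 still needs (6, 6) but only (6, 4) is free — short on R0
  W2 still needs (6, 5) but only (6, 4) is free — short on R0
Never able to finish: W4, W1 and W2.


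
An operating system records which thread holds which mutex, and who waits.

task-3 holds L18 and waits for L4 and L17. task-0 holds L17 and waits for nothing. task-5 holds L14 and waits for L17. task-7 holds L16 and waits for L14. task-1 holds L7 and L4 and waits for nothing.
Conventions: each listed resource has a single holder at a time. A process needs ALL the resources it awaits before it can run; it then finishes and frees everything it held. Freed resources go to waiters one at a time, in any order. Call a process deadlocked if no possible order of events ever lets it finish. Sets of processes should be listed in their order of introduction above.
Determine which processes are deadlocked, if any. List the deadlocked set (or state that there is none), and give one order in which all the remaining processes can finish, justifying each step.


Nothing here is deadlocked.
Key observation: although several processes wait, no cycle exists — each chain bottoms out at a free runner.
A valid finishing order for the others: task-0, task-1, task-5, task-7, task-3.
Verifying each step:
  task-0: no waits; runs immediately, freeing L17
  task-1: no waits; runs immediately, freeing L7 and L4
  task-5: everything it awaited (L17) is free; runs, freeing L14
  task-7: everything it awaited (L14) is free; runs, freeing L16
  task-3: everything it awaited (L4 and L17) is free; runs, freeing L18


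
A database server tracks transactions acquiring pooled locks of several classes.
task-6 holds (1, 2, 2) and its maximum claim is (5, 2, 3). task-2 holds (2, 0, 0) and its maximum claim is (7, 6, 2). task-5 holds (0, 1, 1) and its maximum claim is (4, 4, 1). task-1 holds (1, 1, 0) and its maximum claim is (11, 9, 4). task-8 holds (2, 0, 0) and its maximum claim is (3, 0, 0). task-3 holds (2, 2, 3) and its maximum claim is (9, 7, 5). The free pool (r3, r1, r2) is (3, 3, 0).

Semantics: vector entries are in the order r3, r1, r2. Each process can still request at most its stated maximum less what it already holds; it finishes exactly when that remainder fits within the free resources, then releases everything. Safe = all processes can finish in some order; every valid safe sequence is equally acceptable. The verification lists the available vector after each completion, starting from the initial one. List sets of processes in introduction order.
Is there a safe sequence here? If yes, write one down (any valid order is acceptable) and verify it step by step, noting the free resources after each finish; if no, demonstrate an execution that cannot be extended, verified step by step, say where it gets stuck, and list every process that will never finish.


SAFE — a valid safe sequence is task-8, task-5, task-6, task-2, task-3, task-1.
Key observation: the first exact fit in this order is task-5 — it needs (4, 3, 0) with (5, 3, 0) free, meeting a requested resource to the last unit.
Step-by-step check:
  pool = (3, 3, 0)
  task-8 needs (1, 0, 0) <= (3, 3, 0) -> finishes; pool += (2, 0, 0) = (5, 3, 0)
  task-5 needs (4, 3, 0) <= (5, 3, 0) -> finishes; pool += (0, 1, 1) = (5, 4, 1)
  task-6 needs (4, 0, 1) <= (5, 4, 1) -> finishes; pool += (1, 2, 2) = (6, 6, 3)
  task-2 needs (5, 6, 2) <= (6, 6, 3) -> finishes; pool += (2, 0, 0) = (8, 6, 3)
  task-3 needs (7, 5, 2) <= (8, 6, 3) -> finishes; pool += (2, 2, 3) = (10, 8, 6)
  task-1 needs (10, 8, 4) <= (10, 8, 6) -> finishes; pool += (1, 1, 0) = (11, 9, 6)


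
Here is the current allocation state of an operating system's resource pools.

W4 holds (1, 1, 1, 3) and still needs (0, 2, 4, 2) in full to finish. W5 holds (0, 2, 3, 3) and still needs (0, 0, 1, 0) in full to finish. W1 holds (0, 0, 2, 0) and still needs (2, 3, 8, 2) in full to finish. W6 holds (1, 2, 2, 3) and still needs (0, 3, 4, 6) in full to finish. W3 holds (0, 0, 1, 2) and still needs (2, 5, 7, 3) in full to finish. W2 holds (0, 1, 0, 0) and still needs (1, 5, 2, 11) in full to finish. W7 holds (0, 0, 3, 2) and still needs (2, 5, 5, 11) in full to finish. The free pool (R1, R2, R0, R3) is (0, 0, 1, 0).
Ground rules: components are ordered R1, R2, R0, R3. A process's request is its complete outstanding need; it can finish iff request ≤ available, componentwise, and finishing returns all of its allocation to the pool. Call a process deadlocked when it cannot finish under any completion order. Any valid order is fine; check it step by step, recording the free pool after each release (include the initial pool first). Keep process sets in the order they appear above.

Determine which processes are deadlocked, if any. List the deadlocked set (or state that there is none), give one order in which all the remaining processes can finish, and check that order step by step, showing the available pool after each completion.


No process is deadlocked.
Key observation: beginning at W5, releases accumulate fast enough that every process eventually fits.
One completion order for the rest: W5, W4, W6, W3, W1, W7, W2. Step-by-step check:
  pool = (0, 0, 1, 0)
  W5 needs (0, 0, 1, 0) <= (0, 0, 1, 0) -> finishes; pool += (0, 2, 3, 3) = (0, 2, 4, 3)
  W4 needs (0, 2, 4, 2) <= (0, 2, 4, 3) -> finishes; pool += (1, 1, 1, 3) = (1, 3, 5, 6)
  W6 needs (0, 3, 4, 6) <= (1, 3, 5, 6) -> finishes; pool += (1, 2, 2, 3) = (2, 5, 7, 9)
  W3 needs (2, 5, 7, 3) <= (2, 5, 7, 9) -> finishes; pool += (0, 0, 1, 2) = (2, 5, 8, 11)
  W1 needs (2, 3, 8, 2) <= (2, 5, 8, 11) -> finishes; pool += (0, 0, 2, 0) = (2, 5, 10, 11)
  W7 needs (2, 5, 5, 11) <= (2, 5, 10, 11) -> finishes; pool += (0, 0, 3, 2) = (2, 5, 13, 13)
  W2 needs (1, 5, 2, 11) <= (2, 5, 13, 13) -> finishes; pool += (0, 1, 0, 0) = (2, 6, 13, 13)


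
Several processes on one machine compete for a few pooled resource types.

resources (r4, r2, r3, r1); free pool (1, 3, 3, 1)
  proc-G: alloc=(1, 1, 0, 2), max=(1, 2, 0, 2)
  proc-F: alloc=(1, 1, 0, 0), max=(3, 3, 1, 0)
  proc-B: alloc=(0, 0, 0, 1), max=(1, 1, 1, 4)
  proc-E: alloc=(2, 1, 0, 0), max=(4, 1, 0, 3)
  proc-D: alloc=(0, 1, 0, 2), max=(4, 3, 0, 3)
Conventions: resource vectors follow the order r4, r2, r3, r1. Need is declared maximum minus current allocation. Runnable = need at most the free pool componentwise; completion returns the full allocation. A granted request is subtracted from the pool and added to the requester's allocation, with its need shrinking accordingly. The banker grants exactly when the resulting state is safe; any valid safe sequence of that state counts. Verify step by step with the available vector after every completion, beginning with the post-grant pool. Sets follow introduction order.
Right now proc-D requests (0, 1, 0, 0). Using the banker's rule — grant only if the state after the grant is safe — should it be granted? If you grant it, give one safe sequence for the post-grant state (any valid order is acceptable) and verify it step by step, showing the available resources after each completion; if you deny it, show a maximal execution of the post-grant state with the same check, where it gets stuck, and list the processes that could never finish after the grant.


GRANT: granting preserves safety; a valid post-grant sequence is proc-G, proc-E, proc-D, proc-B, proc-F.
Key observation: the transfer keeps a workable pool ((1, 2, 3, 1)); proc-G starts the safe sequence.
Verifying the post-grant state step by step:
  pool = (1, 2, 3, 1)
  run proc-G (needs (0, 1, 0, 0), free (1, 2, 3, 1)); after release of (1, 1, 0, 2) the pool is (2, 3, 3, 3)
  run proc-E (needs (2, 0, 0, 3), free (2, 3, 3, 3)); after release of (2, 1, 0, 0) the pool is (4, 4, 3, 3)
  run proc-D (needs (4, 1, 0, 1), free (4, 4, 3, 3)); after release of (0, 2, 0, 2) the pool is (4, 6, 3, 5)
  run proc-B (needs (1, 1, 1, 3), free (4, 6, 3, 5)); after release of (0, 0, 0, 1) the pool is (4, 6, 3, 6)
  run proc-F (needs (2, 2, 1, 0), free (4, 6, 3, 6)); after release of (1, 1, 0, 0) the pool is (5, 7, 3, 6)


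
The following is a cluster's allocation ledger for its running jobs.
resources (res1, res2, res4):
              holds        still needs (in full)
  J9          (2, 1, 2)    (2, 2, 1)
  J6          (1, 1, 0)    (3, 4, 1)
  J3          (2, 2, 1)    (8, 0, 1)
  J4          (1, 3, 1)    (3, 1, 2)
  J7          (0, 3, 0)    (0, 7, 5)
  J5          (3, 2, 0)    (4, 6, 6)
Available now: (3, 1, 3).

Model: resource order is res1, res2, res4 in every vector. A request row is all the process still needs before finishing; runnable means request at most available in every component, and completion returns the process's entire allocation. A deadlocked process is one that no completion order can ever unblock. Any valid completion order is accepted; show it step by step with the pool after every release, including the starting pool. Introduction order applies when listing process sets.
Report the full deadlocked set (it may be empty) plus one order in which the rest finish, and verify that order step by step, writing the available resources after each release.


The deadlocked set is empty.
Key observation: J4 can run right away; the returned allocation unlocks the remaining processes in turn.
One completion order for the rest: J4, J6, J9, J5, J7, J3. Check, step by step:
  pool = (3, 1, 3)
  J4 needs (3, 1, 2) <= (3, 1, 3) -> finishes; pool += (1, 3, 1) = (4, 4, 4)
  J6 needs (3, 4, 1) <= (4, 4, 4) -> finishes; pool += (1, 1, 0) = (5, 5, 4)
  J9 needs (2, 2, 1) <= (5, 5, 4) -> finishes; pool += (2, 1, 2) = (7, 6, 6)
  J5 needs (4, 6, 6) <= (7, 6, 6) -> finishes; pool += (3, 2, 0) = (10, 8, 6)
  J7 needs (0, 7, 5) <= (10, 8, 6) -> finishes; pool += (0, 3, 0) = (10, 11, 6)
  J3 needs (8, 0, 1) <= (10, 11, 6) -> finishes; pool += (2, 2, 1) = (12, 13, 7)


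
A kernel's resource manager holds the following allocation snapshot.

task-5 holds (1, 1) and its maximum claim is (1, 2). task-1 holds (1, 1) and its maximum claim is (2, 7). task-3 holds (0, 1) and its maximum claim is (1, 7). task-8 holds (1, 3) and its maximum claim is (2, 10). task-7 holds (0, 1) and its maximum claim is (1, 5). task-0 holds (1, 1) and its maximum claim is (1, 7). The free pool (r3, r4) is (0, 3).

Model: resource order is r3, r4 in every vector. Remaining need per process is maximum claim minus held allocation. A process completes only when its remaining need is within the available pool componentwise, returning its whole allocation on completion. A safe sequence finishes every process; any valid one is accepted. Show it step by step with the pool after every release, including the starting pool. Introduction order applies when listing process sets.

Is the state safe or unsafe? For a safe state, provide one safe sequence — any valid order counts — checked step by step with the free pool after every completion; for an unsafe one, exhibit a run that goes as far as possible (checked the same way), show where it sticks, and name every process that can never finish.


UNSAFE — no complete ordering exists.
Key observation: no order helps: past task-5, task-7, the free pool tops out at (1, 5), below what each blocked process needs in r4.
Going as far as possible: task-5, task-7; after that, nothing fits. Step-by-step check:
  pool = (0, 3)
  task-5: need (0, 1) fits (0, 3); releases (1, 1), pool now (1, 4)
  task-7: need (1, 4) fits (1, 4); releases (0, 1), pool now (1, 5)
  task-1 cannot run: need (1, 6) vs free (1, 5) (insufficient r4)
  task-3 cannot run: need (1, 6) vs free (1, 5) (insufficient r4)
  task-8 cannot run: need (1, 7) vs free (1, 5) (insufficient r4)
  task-0 cannot run: need (0, 6) vs free (1, 5) (insufficient r4)
Processes that can never finish: task-1, task-3, task-8 and task-0.


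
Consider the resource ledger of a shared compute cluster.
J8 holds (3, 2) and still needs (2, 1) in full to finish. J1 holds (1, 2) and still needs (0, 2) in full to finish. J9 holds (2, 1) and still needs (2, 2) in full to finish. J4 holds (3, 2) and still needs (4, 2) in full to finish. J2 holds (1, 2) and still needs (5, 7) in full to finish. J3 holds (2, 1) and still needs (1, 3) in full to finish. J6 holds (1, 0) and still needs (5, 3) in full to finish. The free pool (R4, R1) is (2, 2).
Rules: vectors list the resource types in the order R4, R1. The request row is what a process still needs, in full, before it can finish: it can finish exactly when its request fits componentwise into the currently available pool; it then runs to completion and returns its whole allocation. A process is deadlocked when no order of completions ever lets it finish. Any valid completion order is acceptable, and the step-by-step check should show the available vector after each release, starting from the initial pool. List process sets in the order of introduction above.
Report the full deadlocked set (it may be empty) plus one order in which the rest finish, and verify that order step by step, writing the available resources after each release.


Nothing here is deadlocked.
Key observation: starting with J8, each completion frees enough for the next — no one is permanently blocked.
One completion order for the rest: J8, J3, J4, J6, J1, J2, J9. Check, step by step:
  pool = (2, 2)
  run J8 (needs (2, 1), free (2, 2)); after release of (3, 2) the pool is (5, 4)
  run J3 (needs (1, 3), free (5, 4)); after release of (2, 1) the pool is (7, 5)
  run J4 (needs (4, 2), free (7, 5)); after release of (3, 2) the pool is (10, 7)
  run J6 (needs (5, 3), free (10, 7)); after release of (1, 0) the pool is (11, 7)
  run J1 (needs (0, 2), free (11, 7)); after release of (1, 2) the pool is (12, 9)
  run J2 (needs (5, 7), free (12, 9)); after release of (1, 2) the pool is (13, 11)
  run J9 (needs (2, 2), free (13, 11)); after release of (2, 1) the pool is (15, 12)


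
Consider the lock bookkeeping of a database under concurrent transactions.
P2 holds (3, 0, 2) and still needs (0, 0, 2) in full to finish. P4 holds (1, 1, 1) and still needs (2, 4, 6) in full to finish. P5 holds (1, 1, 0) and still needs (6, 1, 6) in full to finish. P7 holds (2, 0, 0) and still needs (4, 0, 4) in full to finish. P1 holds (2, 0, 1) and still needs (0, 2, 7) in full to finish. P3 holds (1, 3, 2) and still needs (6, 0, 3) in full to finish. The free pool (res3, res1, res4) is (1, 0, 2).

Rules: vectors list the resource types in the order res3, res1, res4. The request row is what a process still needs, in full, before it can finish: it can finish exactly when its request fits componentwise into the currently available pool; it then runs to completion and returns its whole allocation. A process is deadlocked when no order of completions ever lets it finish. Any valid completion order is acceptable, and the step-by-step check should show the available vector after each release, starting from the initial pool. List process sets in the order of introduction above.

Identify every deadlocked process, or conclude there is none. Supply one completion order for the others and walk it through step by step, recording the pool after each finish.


No process is deadlocked.
Key observation: beginning at P2, releases accumulate fast enough that every process eventually fits.
A valid finishing order for the others: P2, P7, P3, P5, P4, P1. Verifying each step:
  pool = (1, 0, 2)
  P2 needs (0, 0, 2) <= (1, 0, 2) -> finishes; pool += (3, 0, 2) = (4, 0, 4)
  P7 needs (4, 0, 4) <= (4, 0, 4) -> finishes; pool += (2, 0, 0) = (6, 0, 4)
  P3 needs (6, 0, 3) <= (6, 0, 4) -> finishes; pool += (1, 3, 2) = (7, 3, 6)
  P5 needs (6, 1, 6) <= (7, 3, 6) -> finishes; pool += (1, 1, 0) = (8, 4, 6)
  P4 needs (2, 4, 6) <= (8, 4, 6) -> finishes; pool += (1, 1, 1) = (9, 5, 7)
  P1 needs (0, 2, 7) <= (9, 5, 7) -> finishes; pool += (2, 0, 1) = (11, 5, 8)


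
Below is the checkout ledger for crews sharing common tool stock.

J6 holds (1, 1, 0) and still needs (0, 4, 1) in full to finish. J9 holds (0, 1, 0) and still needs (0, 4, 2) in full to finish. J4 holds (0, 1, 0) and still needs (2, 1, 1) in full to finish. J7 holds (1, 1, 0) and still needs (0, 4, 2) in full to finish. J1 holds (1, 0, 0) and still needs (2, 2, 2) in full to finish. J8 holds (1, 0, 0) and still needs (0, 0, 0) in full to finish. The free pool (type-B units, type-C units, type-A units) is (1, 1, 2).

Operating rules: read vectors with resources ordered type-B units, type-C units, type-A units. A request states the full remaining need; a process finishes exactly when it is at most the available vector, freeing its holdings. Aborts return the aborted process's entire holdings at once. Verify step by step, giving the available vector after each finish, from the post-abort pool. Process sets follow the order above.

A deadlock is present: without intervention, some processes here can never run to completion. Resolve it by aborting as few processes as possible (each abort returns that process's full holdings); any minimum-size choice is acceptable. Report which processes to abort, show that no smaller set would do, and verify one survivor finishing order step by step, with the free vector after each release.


The answer: abort J9 and J7.
Key observation: J6 had no path to completion before; after the abort of J9 and J7 ((1, 2, 0) returned), step 4 is where it fits.
Minimality, checking each single-abort alternative: J6 alone leaves J9 blocked (short on type-C units); J9 alone leaves J6 blocked (short on type-C units); J4 alone leaves J6 blocked (short on type-C units); J7 alone leaves J6 blocked (short on type-C units); J1 alone leaves J6 blocked (short on type-C units); J8 alone leaves J6 blocked (short on type-C units).
The survivors complete as J8, J1, J4, J6. Step-by-step check (starting from the post-abort pool):
  pool = (2, 3, 2)
  J8: need (0, 0, 0) fits (2, 3, 2); releases (1, 0, 0), pool now (3, 3, 2)
  J1: need (2, 2, 2) fits (3, 3, 2); releases (1, 0, 0), pool now (4, 3, 2)
  J4: need (2, 1, 1) fits (4, 3, 2); releases (0, 1, 0), pool now (4, 4, 2)
  J6: need (0, 4, 1) fits (4, 4, 2); releases (1, 1, 0), pool now (5, 5, 2)


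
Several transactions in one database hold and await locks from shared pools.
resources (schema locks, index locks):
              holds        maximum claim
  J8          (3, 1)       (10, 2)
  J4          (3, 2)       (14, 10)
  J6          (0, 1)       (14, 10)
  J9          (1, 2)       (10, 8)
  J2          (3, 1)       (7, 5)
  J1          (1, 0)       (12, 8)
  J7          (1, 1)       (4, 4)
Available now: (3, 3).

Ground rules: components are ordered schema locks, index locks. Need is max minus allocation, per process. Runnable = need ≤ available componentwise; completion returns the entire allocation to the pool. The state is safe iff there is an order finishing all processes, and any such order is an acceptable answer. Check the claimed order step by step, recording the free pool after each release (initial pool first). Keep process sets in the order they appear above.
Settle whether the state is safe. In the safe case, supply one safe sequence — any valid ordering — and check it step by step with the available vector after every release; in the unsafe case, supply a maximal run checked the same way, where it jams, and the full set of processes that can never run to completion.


SAFE. One safe sequence: J7, J2, J8, J9, J4, J6, J1.
Key observation: the first exact fit in this order is J7 — it needs (3, 3) with (3, 3) free, meeting a requested resource to the last unit.
Step-by-step check:
  pool = (3, 3)
  J7: need (3, 3) fits (3, 3); releases (1, 1), pool now (4, 4)
  J2: need (4, 4) fits (4, 4); releases (3, 1), pool now (7, 5)
  J8: need (7, 1) fits (7, 5); releases (3, 1), pool now (10, 6)
  J9: need (9, 6) fits (10, 6); releases (1, 2), pool now (11, 8)
  J4: need (11, 8) fits (11, 8); releases (3, 2), pool now (14, 10)
  J6: need (14, 9) fits (14, 10); releases (0, 1), pool now (14, 11)
  J1: need (11, 8) fits (14, 11); releases (1, 0), pool now (15, 11)


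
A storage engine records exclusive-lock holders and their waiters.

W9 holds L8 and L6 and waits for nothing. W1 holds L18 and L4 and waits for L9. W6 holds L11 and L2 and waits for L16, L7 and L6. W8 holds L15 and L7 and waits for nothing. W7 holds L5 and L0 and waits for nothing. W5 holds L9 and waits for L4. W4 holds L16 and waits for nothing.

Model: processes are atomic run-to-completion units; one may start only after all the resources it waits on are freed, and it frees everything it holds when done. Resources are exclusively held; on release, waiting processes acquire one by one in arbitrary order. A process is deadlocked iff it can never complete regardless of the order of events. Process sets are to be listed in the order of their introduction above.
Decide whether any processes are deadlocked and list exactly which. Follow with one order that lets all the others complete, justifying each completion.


The deadlocked set is W1 and W5.
Key observation: the waits loop around W1 -> W5 -> W1 with no way out; no other process is dragged down with it.
One completion order for the rest: W7, W9, W4, W8, W6.
Step-by-step check:
  run W7 (it waits on nothing); releases L5 and L0
  run W9 (it waits on nothing); releases L8 and L6
  run W4 (it waits on nothing); releases L16
  run W8 (it waits on nothing); releases L15 and L7
  run W6 (all its waits — L16, L7 and L6 — are resolved); releases L11 and L2


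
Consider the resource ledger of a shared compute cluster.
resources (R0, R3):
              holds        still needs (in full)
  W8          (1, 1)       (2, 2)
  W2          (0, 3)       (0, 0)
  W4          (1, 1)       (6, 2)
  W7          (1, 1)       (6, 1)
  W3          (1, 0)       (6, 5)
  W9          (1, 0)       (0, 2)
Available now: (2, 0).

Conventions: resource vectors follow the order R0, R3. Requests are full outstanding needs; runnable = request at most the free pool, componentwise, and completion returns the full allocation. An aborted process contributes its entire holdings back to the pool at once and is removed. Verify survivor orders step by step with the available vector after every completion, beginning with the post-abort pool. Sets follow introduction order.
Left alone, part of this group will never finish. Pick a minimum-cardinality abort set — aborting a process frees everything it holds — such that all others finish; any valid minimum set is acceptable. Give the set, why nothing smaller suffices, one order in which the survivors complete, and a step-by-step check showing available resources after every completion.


The answer: abort W4 and W7.
Key observation: the deadlocked W3 becomes finishable only because W4 and W7 released (2, 2); it completes at step 4 below.
Why nothing smaller works — every single abort fails: W8 alone leaves W4 blocked (short on R0); W2 alone leaves W4 blocked (short on R0); W4 alone leaves W7 blocked (short on R0); W7 alone leaves W4 blocked (short on R0); W3 alone leaves W4 blocked (short on R0); W9 alone leaves W4 blocked (short on R0).
The survivors complete as W9, W8, W2, W3. Check, step by step (starting from the post-abort pool):
  pool = (4, 2)
  W9: need (0, 2) fits (4, 2); releases (1, 0), pool now (5, 2)
  W8: need (2, 2) fits (5, 2); releases (1, 1), pool now (6, 3)
  W2: need (0, 0) fits (6, 3); releases (0, 3), pool now (6, 6)
  W3: need (6, 5) fits (6, 6); releases (1, 0), pool now (7, 6)


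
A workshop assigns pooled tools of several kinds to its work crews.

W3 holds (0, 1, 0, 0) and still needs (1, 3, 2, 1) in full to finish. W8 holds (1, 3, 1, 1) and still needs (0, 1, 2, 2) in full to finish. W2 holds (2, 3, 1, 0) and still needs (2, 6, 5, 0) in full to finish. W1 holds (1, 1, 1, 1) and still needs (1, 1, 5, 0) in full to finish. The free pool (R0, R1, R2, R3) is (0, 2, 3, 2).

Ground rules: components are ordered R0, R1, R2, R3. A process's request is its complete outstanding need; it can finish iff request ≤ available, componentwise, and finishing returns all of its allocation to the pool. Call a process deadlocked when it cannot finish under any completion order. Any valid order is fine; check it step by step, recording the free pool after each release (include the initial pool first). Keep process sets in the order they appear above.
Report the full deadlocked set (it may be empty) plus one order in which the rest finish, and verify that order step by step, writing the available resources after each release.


Deadlocked set: W2 and W1.
Key observation: even finishing W8, W3 leaves just (1, 6, 4, 3) free — too little R2 for any of the remaining processes.
A valid finishing order for the others: W8, W3. Verifying each step:
  pool = (0, 2, 3, 2)
  W8: need (0, 1, 2, 2) fits (0, 2, 3, 2); releases (1, 3, 1, 1), pool now (1, 5, 4, 3)
  W3: need (1, 3, 2, 1) fits (1, 5, 4, 3); releases (0, 1, 0, 0), pool now (1, 6, 4, 3)
The stuck group stays short no matter what:
  W2 cannot run: need (2, 6, 5, 0) vs free (1, 6, 4, 3) (insufficient R0 and R2)
  W1 cannot run: need (1, 1, 5, 0) vs free (1, 6, 4, 3) (insufficient R2)


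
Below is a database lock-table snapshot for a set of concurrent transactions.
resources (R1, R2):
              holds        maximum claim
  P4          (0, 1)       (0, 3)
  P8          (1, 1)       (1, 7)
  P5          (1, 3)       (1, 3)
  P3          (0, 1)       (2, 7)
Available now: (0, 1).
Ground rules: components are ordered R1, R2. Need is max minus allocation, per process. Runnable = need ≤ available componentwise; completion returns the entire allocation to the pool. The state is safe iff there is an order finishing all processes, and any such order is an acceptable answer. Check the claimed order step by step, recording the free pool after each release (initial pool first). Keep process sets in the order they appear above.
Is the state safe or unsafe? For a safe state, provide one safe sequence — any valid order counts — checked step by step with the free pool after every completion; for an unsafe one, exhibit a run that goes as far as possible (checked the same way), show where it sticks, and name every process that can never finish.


The state is UNSAFE.
Key observation: the wall is R2: completing P5, P4 brings the pool only to (1, 5), and all the rest need more.
A maximal execution: P5, P4 — then nothing else fits. Verifying each step:
  pool = (0, 1)
  P5 needs (0, 0) <= (0, 1) -> finishes; pool += (1, 3) = (1, 4)
  P4 needs (0, 2) <= (1, 4) -> finishes; pool += (0, 1) = (1, 5)
  blocked: P8 wants (0, 6), pool (1, 5) — not enough R2
  blocked: P3 wants (2, 6), pool (1, 5) — not enough R1 and R2
Never able to finish: P8 and P3.


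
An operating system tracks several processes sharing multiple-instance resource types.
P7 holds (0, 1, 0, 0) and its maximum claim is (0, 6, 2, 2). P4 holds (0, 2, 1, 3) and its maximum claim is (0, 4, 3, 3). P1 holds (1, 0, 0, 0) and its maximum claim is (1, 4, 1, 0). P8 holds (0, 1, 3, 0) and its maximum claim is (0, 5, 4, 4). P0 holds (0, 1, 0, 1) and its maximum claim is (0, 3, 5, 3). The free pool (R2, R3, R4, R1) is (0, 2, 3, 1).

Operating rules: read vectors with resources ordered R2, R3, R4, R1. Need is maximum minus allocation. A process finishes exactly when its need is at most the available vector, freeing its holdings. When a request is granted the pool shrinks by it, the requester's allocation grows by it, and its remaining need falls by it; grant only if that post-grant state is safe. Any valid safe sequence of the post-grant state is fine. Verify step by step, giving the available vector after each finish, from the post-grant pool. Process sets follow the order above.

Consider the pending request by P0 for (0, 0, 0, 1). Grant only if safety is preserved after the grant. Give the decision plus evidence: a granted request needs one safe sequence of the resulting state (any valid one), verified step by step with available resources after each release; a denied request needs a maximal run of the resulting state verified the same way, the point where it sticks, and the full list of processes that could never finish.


DENY: after the grant no complete ordering would exist.
Key observation: after P4, P1 the pool peaks at (1, 4, 4, 3), and each blocked process is short somewhere: P7 on R3; P8 on R1; P0 on R4.
Pretend the grant happened; the run P4, P1 goes as far as possible. Check, step by step:
  pool = (0, 2, 3, 0)
  P4: need (0, 2, 2, 0) fits (0, 2, 3, 0); releases (0, 2, 1, 3), pool now (0, 4, 4, 3)
  P1: need (0, 4, 1, 0) fits (0, 4, 4, 3); releases (1, 0, 0, 0), pool now (1, 4, 4, 3)
  P7 still needs (0, 5, 2, 2) but only (1, 4, 4, 3) is free — short on R3
  P8 still needs (0, 4, 1, 4) but only (1, 4, 4, 3) is free — short on R1
  P0 still needs (0, 2, 5, 1) but only (1, 4, 4, 3) is free — short on R4
Post-grant, the permanently blocked set is P7, P8 and P0.


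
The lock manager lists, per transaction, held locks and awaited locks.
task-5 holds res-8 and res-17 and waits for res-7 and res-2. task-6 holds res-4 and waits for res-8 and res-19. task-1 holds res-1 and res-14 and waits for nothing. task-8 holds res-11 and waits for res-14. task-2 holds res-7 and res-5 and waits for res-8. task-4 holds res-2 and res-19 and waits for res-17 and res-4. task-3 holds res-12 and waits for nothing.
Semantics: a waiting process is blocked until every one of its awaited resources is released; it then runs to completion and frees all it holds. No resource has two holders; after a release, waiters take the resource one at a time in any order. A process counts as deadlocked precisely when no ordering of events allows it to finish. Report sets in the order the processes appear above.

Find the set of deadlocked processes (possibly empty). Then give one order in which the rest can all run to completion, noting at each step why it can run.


The deadlocked set is task-5, task-6, task-2 and task-4.
Key observation: the wait chain closes on itself along task-5 -> task-2 -> task-5; task-6 and task-4 are caught in further circular waits.
One completion order for the rest: task-3, task-1, task-8.
Walking it through:
  task-3: no waits; runs immediately, freeing res-12
  task-1: no waits; runs immediately, freeing res-1 and res-14
  run task-8 (all its waits — res-14 — are resolved); releases res-11


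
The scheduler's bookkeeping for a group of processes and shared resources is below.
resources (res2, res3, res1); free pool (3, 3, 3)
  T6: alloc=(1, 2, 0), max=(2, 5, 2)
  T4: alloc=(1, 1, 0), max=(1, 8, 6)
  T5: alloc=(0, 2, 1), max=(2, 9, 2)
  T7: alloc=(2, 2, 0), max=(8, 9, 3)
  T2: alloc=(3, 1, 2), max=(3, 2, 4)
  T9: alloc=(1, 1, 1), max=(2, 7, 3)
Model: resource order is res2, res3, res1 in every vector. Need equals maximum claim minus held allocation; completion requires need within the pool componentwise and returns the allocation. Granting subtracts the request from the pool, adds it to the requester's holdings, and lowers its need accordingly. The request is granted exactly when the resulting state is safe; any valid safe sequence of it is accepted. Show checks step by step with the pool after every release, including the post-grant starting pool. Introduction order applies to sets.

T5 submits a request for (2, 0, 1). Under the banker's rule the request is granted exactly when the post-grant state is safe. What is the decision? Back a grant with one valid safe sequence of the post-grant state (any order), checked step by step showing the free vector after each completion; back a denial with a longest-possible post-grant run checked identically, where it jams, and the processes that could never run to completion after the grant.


GRANT: granting preserves safety; a valid post-grant sequence is T6, T2, T9, T7, T5, T4.
Key observation: post-grant, (1, 3, 2) remains, and an order beginning with T6 completes everyone.
Check on the post-grant state, step by step:
  pool = (1, 3, 2)
  T6 needs (1, 3, 2) <= (1, 3, 2) -> finishes; pool += (1, 2, 0) = (2, 5, 2)
  T2 needs (0, 1, 2) <= (2, 5, 2) -> finishes; pool += (3, 1, 2) = (5, 6, 4)
  T9 needs (1, 6, 2) <= (5, 6, 4) -> finishes; pool += (1, 1, 1) = (6, 7, 5)
  T7 needs (6, 7, 3) <= (6, 7, 5) -> finishes; pool += (2, 2, 0) = (8, 9, 5)
  T5 needs (0, 7, 0) <= (8, 9, 5) -> finishes; pool += (2, 2, 2) = (10, 11, 7)
  T4 needs (0, 7, 6) <= (10, 11, 7) -> finishes; pool += (1, 1, 0) = (11, 12, 7)


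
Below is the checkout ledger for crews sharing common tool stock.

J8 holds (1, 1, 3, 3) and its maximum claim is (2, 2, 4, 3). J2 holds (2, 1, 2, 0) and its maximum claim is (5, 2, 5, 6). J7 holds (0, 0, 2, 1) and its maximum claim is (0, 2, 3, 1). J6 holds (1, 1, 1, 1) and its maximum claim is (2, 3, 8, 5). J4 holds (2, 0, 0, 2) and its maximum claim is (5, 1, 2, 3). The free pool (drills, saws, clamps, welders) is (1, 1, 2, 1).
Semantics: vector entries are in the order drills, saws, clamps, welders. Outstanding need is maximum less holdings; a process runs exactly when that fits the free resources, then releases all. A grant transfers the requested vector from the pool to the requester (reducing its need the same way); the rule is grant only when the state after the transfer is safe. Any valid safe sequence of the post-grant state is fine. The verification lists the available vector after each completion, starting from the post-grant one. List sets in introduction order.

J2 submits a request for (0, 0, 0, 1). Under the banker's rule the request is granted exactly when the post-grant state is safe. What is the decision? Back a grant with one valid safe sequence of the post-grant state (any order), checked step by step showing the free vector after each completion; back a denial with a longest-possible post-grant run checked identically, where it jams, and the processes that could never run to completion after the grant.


GRANT: granting preserves safety; a valid post-grant sequence is J8, J7, J6, J2, J4.
Key observation: even at the reduced pool (1, 1, 2, 0), J8 fits immediately, so safety survives the grant.
Check on the post-grant state, step by step:
  pool = (1, 1, 2, 0)
  J8 needs (1, 1, 1, 0) <= (1, 1, 2, 0) -> finishes; pool += (1, 1, 3, 3) = (2, 2, 5, 3)
  J7 needs (0, 2, 1, 0) <= (2, 2, 5, 3) -> finishes; pool += (0, 0, 2, 1) = (2, 2, 7, 4)
  J6 needs (1, 2, 7, 4) <= (2, 2, 7, 4) -> finishes; pool += (1, 1, 1, 1) = (3, 3, 8, 5)
  J2 needs (3, 1, 3, 5) <= (3, 3, 8, 5) -> finishes; pool += (2, 1, 2, 1) = (5, 4, 10, 6)
  J4 needs (3, 1, 2, 1) <= (5, 4, 10, 6) -> finishes; pool += (2, 0, 0, 2) = (7, 4, 10, 8)


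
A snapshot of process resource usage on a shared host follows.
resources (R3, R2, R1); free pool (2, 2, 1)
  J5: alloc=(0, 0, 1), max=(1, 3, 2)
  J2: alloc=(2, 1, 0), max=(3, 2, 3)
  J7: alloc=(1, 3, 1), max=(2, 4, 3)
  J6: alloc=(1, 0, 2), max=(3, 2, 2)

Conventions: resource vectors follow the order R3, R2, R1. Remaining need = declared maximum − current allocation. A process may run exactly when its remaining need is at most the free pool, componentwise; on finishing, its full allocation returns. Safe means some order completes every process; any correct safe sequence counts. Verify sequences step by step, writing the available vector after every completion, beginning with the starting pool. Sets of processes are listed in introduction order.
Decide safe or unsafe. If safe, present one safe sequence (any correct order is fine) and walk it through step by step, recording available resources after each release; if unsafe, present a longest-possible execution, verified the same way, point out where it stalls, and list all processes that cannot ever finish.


SAFE, for example via the order J6, J7, J2, J5.
Key observation: the first exact fit in this order is J6 — it needs (2, 2, 0) with (2, 2, 1) free, meeting a requested resource to the last unit.
Verifying each step:
  pool = (2, 2, 1)
  run J6 (needs (2, 2, 0), free (2, 2, 1)); after release of (1, 0, 2) the pool is (3, 2, 3)
  run J7 (needs (1, 1, 2), free (3, 2, 3)); after release of (1, 3, 1) the pool is (4, 5, 4)
  run J2 (needs (1, 1, 3), free (4, 5, 4)); after release of (2, 1, 0) the pool is (6, 6, 4)
  run J5 (needs (1, 3, 1), free (6, 6, 4)); after release of (0, 0, 1) the pool is (6, 6, 5)


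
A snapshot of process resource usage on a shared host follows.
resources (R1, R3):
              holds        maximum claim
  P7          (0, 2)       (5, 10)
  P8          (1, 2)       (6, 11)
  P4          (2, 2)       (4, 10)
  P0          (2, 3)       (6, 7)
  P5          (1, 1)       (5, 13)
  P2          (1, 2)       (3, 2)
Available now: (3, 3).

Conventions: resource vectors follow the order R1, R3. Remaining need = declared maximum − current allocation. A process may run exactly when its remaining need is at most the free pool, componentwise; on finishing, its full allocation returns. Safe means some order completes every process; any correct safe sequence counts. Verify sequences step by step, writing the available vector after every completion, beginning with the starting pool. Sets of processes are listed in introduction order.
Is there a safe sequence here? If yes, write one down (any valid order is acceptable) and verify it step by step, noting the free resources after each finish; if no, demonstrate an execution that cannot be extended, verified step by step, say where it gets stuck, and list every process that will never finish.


SAFE — a valid safe sequence is P2, P0, P4, P8, P5, P7.
Key observation: at P0 the run first touches a limit — (4, 4) against (4, 5), exact on a resource it actually requests.
Walking it through:
  pool = (3, 3)
  P2: need (2, 0) fits (3, 3); releases (1, 2), pool now (4, 5)
  P0: need (4, 4) fits (4, 5); releases (2, 3), pool now (6, 8)
  P4: need (2, 8) fits (6, 8); releases (2, 2), pool now (8, 10)
  P8: need (5, 9) fits (8, 10); releases (1, 2), pool now (9, 12)
  P5: need (4, 12) fits (9, 12); releases (1, 1), pool now (10, 13)
  P7: need (5, 8) fits (10, 13); releases (0, 2), pool now (10, 15)


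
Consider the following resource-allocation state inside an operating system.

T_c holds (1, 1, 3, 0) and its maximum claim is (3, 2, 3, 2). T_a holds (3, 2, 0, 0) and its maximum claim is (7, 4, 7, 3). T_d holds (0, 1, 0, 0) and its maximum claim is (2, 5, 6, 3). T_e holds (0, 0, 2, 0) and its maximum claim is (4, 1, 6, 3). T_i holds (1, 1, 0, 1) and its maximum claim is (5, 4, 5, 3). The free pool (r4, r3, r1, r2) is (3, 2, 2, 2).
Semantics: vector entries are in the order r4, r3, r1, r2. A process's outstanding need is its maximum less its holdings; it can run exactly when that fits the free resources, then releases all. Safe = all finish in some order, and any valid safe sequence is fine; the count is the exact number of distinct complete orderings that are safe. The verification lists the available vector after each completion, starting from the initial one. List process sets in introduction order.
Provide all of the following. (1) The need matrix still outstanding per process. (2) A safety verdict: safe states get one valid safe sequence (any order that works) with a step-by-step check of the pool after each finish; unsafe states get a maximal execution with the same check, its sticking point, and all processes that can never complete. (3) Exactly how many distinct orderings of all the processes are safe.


(1) Outstanding need per process (order r4, r3, r1, r2):
  T_c: (2, 1, 0, 2)
  T_a: (4, 2, 7, 3)
  T_d: (2, 4, 6, 3)
  T_e: (4, 1, 4, 3)
  T_i: (4, 3, 5, 2)
(2) SAFE — a valid safe sequence is T_c, T_i, T_e, T_d, T_a.
Key observation: at T_c the run first touches a limit — (2, 1, 0, 2) against (3, 2, 2, 2), exact on a resource it actually requests.
Step-by-step check:
  pool = (3, 2, 2, 2)
  T_c needs (2, 1, 0, 2) <= (3, 2, 2, 2) -> finishes; pool += (1, 1, 3, 0) = (4, 3, 5, 2)
  T_i needs (4, 3, 5, 2) <= (4, 3, 5, 2) -> finishes; pool += (1, 1, 0, 1) = (5, 4, 5, 3)
  T_e needs (4, 1, 4, 3) <= (5, 4, 5, 3) -> finishes; pool += (0, 0, 2, 0) = (5, 4, 7, 3)
  T_d needs (2, 4, 6, 3) <= (5, 4, 7, 3) -> finishes; pool += (0, 1, 0, 0) = (5, 5, 7, 3)
  T_a needs (4, 2, 7, 3) <= (5, 5, 7, 3) -> finishes; pool += (3, 2, 0, 0) = (8, 7, 7, 3)
(3) Precisely 2 of the possible complete orderings are safe sequences.
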